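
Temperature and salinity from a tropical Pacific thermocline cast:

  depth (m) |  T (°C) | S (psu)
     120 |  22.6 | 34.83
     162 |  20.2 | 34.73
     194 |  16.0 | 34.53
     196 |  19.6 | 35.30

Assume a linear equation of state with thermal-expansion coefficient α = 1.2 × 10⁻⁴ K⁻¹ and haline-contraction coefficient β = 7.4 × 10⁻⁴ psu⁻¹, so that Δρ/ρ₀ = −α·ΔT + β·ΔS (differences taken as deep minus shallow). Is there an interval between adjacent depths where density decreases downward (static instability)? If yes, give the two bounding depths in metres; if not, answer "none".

none

Evaluate Δρ/ρ₀ = −αΔT + βΔS across each adjacent pair:
  120–162 m: −αΔT+βΔS = −(1.2 × 10⁻⁴)(-2.4)+(7.4 × 10⁻⁴)(-0.10) = 2.1 × 10⁻⁴ → stable
  162–194 m: −αΔT+βΔS = −(1.2 × 10⁻⁴)(-4.2)+(7.4 × 10⁻⁴)(-0.20) = 3.6 × 10⁻⁴ → stable
  194–196 m: −αΔT+βΔS = −(1.2 × 10⁻⁴)(+3.6)+(7.4 × 10⁻⁴)(+0.77) = 1.4 × 10⁻⁴ → stable
Every interval has Δρ > 0: the column is stably stratified throughout.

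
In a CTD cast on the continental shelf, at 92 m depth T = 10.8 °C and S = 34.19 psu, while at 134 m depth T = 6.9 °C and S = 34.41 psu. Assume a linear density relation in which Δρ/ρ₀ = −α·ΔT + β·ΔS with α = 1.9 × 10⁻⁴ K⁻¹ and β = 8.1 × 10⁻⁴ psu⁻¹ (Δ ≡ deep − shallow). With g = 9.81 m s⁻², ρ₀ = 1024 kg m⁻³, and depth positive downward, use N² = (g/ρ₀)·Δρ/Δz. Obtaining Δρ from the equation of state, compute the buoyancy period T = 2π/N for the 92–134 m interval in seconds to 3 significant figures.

429 s

ΔT = -3.9 K, ΔS = +0.22 psu (deep − shallow).
Δρ/ρ₀ = −αΔT + βΔS = 7.41 × 10⁻⁴ + 1.782 × 10⁻⁴ = 9.192 × 10⁻⁴, so Δρ ≈ 0.9413 kg m⁻³.
N² = (g/ρ₀)·Δρ/Δz = g·(Δρ/ρ₀)/Δz = 9.81 × 9.192 × 10⁻⁴ / 42 = 2.1470 × 10⁻⁴ s⁻².
N = √(2.1470 × 10⁻⁴) = 0.014653 rad s⁻¹ → T = 2π/N = 428.80 s ≈ 429 s.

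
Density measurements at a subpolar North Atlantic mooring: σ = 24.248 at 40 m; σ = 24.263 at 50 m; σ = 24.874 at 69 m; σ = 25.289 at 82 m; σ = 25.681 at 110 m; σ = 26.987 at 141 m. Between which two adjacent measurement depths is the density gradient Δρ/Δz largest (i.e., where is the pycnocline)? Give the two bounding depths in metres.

110–141 m

Compute the density gradient over each adjacent pair:
  40–50 m: Δρ/Δz = 0.015/10 = 1.5 × 10⁻³ kg m⁻⁴
  50–69 m: Δρ/Δz = 0.611/19 = 0.032 kg m⁻⁴
  69–82 m: Δρ/Δz = 0.415/13 = 0.032 kg m⁻⁴
  82–110 m: Δρ/Δz = 0.392/28 = 0.014 kg m⁻⁴
  110–141 m: Δρ/Δz = 1.306/31 = 0.042 kg m⁻⁴
The largest gradient is in the 110–141 m interval — the pycnocline.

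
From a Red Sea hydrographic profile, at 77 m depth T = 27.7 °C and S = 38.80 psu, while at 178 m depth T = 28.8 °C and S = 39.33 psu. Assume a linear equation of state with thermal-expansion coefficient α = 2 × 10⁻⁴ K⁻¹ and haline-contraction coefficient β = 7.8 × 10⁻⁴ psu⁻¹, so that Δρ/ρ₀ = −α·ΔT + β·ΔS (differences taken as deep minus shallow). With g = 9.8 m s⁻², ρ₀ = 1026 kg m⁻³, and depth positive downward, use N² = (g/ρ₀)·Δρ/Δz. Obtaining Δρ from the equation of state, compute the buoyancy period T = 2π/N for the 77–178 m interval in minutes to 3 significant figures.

24.2 min

ΔT = +1.1 K, ΔS = +0.53 psu (deep − shallow).
Δρ/ρ₀ = −αΔT + βΔS = -2.20 × 10⁻⁴ + 4.134 × 10⁻⁴ = 1.934 × 10⁻⁴, so Δρ ≈ 0.1984 kg m⁻³.
N² = (g/ρ₀)·Δρ/Δz = g·(Δρ/ρ₀)/Δz = 9.8 × 1.934 × 10⁻⁴ / 101 = 1.8766 × 10⁻⁵ s⁻².
N = √(1.8766 × 10⁻⁵) = 4.3320 × 10⁻³ rad s⁻¹ → T = 2π/N = 1.4504 × 10³ s = 24.173 min ≈ 24.2 min.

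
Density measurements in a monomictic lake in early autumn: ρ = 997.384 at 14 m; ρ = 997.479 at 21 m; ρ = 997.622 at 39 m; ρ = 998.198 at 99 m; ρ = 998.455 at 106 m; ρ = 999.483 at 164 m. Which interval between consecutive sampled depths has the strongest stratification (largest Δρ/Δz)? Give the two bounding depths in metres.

Compute the density gradient over each adjacent pair:
  14–21 m: Δρ/Δz = 0.095/7 = 0.014 kg m⁻⁴
  21–39 m: Δρ/Δz = 0.143/18 = 7.9 × 10⁻³ kg m⁻⁴
  39–99 m: Δρ/Δz = 0.576/60 = 9.6 × 10⁻³ kg m⁻⁴
  99–106 m: Δρ/Δz = 0.257/7 = 0.037 kg m⁻⁴
  106–164 m: Δρ/Δz = 1.028/58 = 0.018 kg m⁻⁴
The largest gradient is in the 99–106 m interval — the pycnocline.

99–106 m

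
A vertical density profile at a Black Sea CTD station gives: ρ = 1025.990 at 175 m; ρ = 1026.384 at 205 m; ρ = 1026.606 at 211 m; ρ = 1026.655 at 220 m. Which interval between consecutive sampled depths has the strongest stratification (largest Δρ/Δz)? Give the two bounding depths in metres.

Compute the density gradient over each adjacent pair:
  175–205 m: Δρ/Δz = 0.394/30 = 0.013 kg m⁻⁴
  205–211 m: Δρ/Δz = 0.222/6 = 0.037 kg m⁻⁴
  211–220 m: Δρ/Δz = 0.049/9 = 5.4 × 10⁻³ kg m⁻⁴
The largest gradient is in the 205–211 m interval — the pycnocline.

205–211 m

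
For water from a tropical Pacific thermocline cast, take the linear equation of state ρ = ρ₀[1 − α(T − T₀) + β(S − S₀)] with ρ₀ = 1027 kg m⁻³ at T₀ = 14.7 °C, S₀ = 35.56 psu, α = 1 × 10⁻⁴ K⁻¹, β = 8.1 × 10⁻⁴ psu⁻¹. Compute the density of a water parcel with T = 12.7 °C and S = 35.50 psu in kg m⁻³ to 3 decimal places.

1027.155 kg m⁻³

T − T₀ = -2.0 K, S − S₀ = -0.06 psu.
Bracket = 1 − α·(-2.0) + β·(-0.06) = 1 + (1.514 × 10⁻⁴) = 1.0001514.
ρ = 1027 × 1.0001514 = 1027.155 kg m⁻³.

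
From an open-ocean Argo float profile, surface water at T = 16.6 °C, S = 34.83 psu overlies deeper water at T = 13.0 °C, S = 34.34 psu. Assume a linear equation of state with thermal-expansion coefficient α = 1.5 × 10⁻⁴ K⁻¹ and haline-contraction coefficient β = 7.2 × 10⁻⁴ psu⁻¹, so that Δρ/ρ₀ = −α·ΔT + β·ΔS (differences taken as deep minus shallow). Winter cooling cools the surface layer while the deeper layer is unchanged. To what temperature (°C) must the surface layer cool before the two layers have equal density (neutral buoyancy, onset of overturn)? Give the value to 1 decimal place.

15.4 °C

Neutral buoyancy requires Δρ = 0, i.e. −α(T_deep − T_surf′) + β(S_deep − S_surf) = 0.
T_surf′ = T_deep − (β/α)·ΔS = 13.0 − (7.2 × 10⁻⁴/1.5 × 10⁻⁴)·(-0.49) = 15.352 °C.
Cooling required: 16.6 − (15.352) = 1.248 °C.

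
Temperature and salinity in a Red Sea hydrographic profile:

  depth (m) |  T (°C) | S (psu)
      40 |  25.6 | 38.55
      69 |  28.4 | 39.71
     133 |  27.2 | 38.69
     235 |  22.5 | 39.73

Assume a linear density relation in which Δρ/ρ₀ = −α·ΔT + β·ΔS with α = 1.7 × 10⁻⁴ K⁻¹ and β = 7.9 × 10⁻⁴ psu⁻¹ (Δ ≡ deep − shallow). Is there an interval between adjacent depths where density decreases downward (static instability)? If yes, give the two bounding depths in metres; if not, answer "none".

69–133 m

Evaluate Δρ/ρ₀ = −αΔT + βΔS across each adjacent pair:
  40–69 m: −αΔT+βΔS = −(1.7 × 10⁻⁴)(+2.8)+(7.9 × 10⁻⁴)(+1.16) = 4.4 × 10⁻⁴ → stable
  69–133 m: −αΔT+βΔS = −(1.7 × 10⁻⁴)(-1.2)+(7.9 × 10⁻⁴)(-1.02) = -6.0 × 10⁻⁴ → UNSTABLE
  133–235 m: −αΔT+βΔS = −(1.7 × 10⁻⁴)(-4.7)+(7.9 × 10⁻⁴)(+1.04) = 1.6 × 10⁻³ → stable
The 69–133 m interval has Δρ < 0: lighter water underlies denser water.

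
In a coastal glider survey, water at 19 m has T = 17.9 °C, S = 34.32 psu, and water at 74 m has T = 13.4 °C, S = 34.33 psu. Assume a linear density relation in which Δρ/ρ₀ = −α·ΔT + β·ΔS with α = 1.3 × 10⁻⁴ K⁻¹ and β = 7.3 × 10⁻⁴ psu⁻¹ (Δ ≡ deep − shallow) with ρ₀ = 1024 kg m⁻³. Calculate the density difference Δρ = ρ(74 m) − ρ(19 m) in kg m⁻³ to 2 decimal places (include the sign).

+0.61 kg m⁻³

ΔT = -4.5 K, ΔS = +0.01 psu (deep − shallow).
Δρ/ρ₀ = −(1.3 × 10⁻⁴)(-4.5) + (7.3 × 10⁻⁴)(+0.01) = 5.923 × 10⁻⁴.
Δρ = 1024 × (5.923 × 10⁻⁴) = +0.61 kg m⁻³.
Positive Δρ: denser below, stable.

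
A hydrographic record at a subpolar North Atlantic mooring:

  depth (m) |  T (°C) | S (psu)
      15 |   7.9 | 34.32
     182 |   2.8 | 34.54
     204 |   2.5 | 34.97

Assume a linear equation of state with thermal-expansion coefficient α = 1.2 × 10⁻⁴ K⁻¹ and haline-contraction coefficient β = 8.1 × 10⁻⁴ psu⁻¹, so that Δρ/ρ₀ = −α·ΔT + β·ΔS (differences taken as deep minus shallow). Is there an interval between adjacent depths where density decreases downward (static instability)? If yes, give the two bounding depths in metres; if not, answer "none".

Evaluate Δρ/ρ₀ = −αΔT + βΔS across each adjacent pair:
  15–182 m: −αΔT+βΔS = −(1.2 × 10⁻⁴)(-5.1)+(8.1 × 10⁻⁴)(+0.22) = 7.9 × 10⁻⁴ → stable
  182–204 m: −αΔT+βΔS = −(1.2 × 10⁻⁴)(-0.3)+(8.1 × 10⁻⁴)(+0.43) = 3.8 × 10⁻⁴ → stable
Every interval has Δρ > 0: the column is stably stratified throughout.

none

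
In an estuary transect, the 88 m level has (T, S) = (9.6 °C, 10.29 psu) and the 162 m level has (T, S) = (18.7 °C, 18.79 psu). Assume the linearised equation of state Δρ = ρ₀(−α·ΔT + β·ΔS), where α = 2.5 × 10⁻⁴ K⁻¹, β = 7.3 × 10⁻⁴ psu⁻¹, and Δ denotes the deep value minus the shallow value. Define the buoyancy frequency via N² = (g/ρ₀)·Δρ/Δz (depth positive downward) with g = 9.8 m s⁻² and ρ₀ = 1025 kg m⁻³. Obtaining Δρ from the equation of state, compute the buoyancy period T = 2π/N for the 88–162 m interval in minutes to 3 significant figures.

ΔT = +9.1 K, ΔS = +8.50 psu (deep − shallow).
Δρ/ρ₀ = −αΔT + βΔS = -2.275 × 10⁻³ + 6.205 × 10⁻³ = 3.93 × 10⁻³, so Δρ ≈ 4.028 kg m⁻³.
N² = (g/ρ₀)·Δρ/Δz = g·(Δρ/ρ₀)/Δz = 9.8 × 3.93 × 10⁻³ / 74 = 5.2046 × 10⁻⁴ s⁻².
N = √(5.2046 × 10⁻⁴) = 0.022814 rad s⁻¹ → T = 2π/N = 275.41 s = 4.5902 min ≈ 4.59 min.

4.59 min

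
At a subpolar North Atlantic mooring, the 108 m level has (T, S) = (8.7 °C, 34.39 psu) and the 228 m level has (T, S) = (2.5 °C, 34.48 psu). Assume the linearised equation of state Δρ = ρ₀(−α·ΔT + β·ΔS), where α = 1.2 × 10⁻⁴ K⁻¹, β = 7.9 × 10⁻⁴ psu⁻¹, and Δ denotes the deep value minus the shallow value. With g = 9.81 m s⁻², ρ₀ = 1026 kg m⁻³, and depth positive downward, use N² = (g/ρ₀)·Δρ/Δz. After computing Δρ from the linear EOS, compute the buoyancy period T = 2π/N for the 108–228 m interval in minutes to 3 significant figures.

12.8 min

ΔT = -6.2 K, ΔS = +0.09 psu (deep − shallow).
Δρ/ρ₀ = −αΔT + βΔS = 7.44 × 10⁻⁴ + 7.11 × 10⁻⁵ = 8.151 × 10⁻⁴, so Δρ ≈ 0.8363 kg m⁻³.
N² = (g/ρ₀)·Δρ/Δz = g·(Δρ/ρ₀)/Δz = 9.81 × 8.151 × 10⁻⁴ / 120 = 6.6634 × 10⁻⁵ s⁻².
N = √(6.6634 × 10⁻⁵) = 8.1630 × 10⁻³ rad s⁻¹ → T = 2π/N = 769.72 s = 12.829 min ≈ 12.8 min.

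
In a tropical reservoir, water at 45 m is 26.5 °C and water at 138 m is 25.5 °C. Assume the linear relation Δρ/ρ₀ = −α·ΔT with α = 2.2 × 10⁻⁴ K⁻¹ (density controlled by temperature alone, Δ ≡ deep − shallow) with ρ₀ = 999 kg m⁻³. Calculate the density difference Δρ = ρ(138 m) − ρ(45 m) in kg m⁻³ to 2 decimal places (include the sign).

ΔT = -1.0 K, Δρ/ρ₀ = −αΔT = 2.20 × 10⁻⁴.
Δρ = 999 × (2.20 × 10⁻⁴) = +0.22 kg m⁻³.
Positive Δρ: denser below, stable.

+0.22 kg m⁻³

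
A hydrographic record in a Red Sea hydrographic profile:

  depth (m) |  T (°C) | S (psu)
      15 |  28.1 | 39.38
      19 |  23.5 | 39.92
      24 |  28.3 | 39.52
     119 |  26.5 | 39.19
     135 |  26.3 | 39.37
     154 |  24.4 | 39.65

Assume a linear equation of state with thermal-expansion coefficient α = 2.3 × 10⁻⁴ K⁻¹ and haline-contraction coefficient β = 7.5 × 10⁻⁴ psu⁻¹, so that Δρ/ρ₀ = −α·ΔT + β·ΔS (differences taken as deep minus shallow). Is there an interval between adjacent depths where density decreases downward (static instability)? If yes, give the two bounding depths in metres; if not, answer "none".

19–24 m

Evaluate Δρ/ρ₀ = −αΔT + βΔS across each adjacent pair:
  15–19 m: −αΔT+βΔS = −(2.3 × 10⁻⁴)(-4.6)+(7.5 × 10⁻⁴)(+0.54) = 1.5 × 10⁻³ → stable
  19–24 m: −αΔT+βΔS = −(2.3 × 10⁻⁴)(+4.8)+(7.5 × 10⁻⁴)(-0.40) = -1.4 × 10⁻³ → UNSTABLE
  24–119 m: −αΔT+βΔS = −(2.3 × 10⁻⁴)(-1.8)+(7.5 × 10⁻⁴)(-0.33) = 1.7 × 10⁻⁴ → stable
  119–135 m: −αΔT+βΔS = −(2.3 × 10⁻⁴)(-0.2)+(7.5 × 10⁻⁴)(+0.18) = 1.8 × 10⁻⁴ → stable
  135–154 m: −αΔT+βΔS = −(2.3 × 10⁻⁴)(-1.9)+(7.5 × 10⁻⁴)(+0.28) = 6.5 × 10⁻⁴ → stable
The 19–24 m interval has Δρ < 0: lighter water underlies denser water.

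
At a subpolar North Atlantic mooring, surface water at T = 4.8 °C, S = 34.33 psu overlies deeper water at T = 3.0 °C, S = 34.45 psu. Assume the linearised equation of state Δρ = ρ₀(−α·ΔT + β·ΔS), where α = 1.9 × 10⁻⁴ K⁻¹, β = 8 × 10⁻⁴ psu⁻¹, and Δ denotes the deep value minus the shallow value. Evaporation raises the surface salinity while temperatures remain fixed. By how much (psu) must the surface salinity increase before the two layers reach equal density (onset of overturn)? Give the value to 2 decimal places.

Neutral buoyancy requires −α(T_deep − T_surf) + β(S_deep − S_surf′) = 0.
S_surf′ = S_deep − (α/β)·ΔT = 34.45 − (1.9 × 10⁻⁴/8 × 10⁻⁴)·(-1.8) = 34.8775 psu.
Increase required: 34.8775 − 34.33 = 0.5475 psu.

0.55 psu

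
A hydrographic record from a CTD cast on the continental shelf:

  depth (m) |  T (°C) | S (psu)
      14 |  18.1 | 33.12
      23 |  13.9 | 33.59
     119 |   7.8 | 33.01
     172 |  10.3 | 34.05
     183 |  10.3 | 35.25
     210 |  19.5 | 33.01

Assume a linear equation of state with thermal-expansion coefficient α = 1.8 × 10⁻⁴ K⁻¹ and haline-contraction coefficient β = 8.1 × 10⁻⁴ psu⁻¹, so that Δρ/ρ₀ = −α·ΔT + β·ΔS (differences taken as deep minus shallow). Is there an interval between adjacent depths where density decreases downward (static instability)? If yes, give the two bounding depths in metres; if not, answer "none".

183–210 m

Evaluate Δρ/ρ₀ = −αΔT + βΔS across each adjacent pair:
  14–23 m: −αΔT+βΔS = −(1.8 × 10⁻⁴)(-4.2)+(8.1 × 10⁻⁴)(+0.47) = 1.1 × 10⁻³ → stable
  23–119 m: −αΔT+βΔS = −(1.8 × 10⁻⁴)(-6.1)+(8.1 × 10⁻⁴)(-0.58) = 6.3 × 10⁻⁴ → stable
  119–172 m: −αΔT+βΔS = −(1.8 × 10⁻⁴)(+2.5)+(8.1 × 10⁻⁴)(+1.04) = 3.9 × 10⁻⁴ → stable
  172–183 m: −αΔT+βΔS = −(1.8 × 10⁻⁴)(+0.0)+(8.1 × 10⁻⁴)(+1.20) = 9.7 × 10⁻⁴ → stable
  183–210 m: −αΔT+βΔS = −(1.8 × 10⁻⁴)(+9.2)+(8.1 × 10⁻⁴)(-2.24) = -3.5 × 10⁻³ → UNSTABLE
The 183–210 m interval has Δρ < 0: lighter water underlies denser water.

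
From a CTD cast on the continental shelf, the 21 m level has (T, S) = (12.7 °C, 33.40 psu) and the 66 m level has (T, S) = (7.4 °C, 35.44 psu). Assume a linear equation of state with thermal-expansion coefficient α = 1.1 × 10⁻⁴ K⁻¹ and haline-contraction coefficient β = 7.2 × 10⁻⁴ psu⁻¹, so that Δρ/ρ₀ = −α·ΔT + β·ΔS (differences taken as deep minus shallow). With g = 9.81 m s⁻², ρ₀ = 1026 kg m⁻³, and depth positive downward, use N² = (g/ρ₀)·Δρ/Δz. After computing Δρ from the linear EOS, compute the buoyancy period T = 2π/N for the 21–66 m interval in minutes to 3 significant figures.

ΔT = -5.3 K, ΔS = +2.04 psu (deep − shallow).
Δρ/ρ₀ = −αΔT + βΔS = 5.83 × 10⁻⁴ + 1.4688 × 10⁻³ = 2.0518 × 10⁻³, so Δρ ≈ 2.105 kg m⁻³.
N² = (g/ρ₀)·Δρ/Δz = g·(Δρ/ρ₀)/Δz = 9.81 × 2.0518 × 10⁻³ / 45 = 4.4729 × 10⁻⁴ s⁻².
N = √(4.4729 × 10⁻⁴) = 0.021149 rad s⁻¹ → T = 2π/N = 297.09 s = 4.9515 min ≈ 4.95 min.

4.95 min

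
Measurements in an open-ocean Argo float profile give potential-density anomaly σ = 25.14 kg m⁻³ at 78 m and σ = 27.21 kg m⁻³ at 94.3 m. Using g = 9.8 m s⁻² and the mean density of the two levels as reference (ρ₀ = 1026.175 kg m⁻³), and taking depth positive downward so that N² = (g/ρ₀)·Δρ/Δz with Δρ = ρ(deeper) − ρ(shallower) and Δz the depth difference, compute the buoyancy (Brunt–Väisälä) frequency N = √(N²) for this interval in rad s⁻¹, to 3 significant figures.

Δρ = 1027.21 − 1025.14 = 2.07 kg m⁻³ over Δz = 94.3 − 78 = 16.3 m.
N² = (9.8/1026.175) × (2.07/16.3) = 1.2128 × 10⁻³ s⁻².
N = √(1.2128 × 10⁻³) = 0.034825 rad s⁻¹ ≈ 0.0348 rad s⁻¹.

0.0348 rad s⁻¹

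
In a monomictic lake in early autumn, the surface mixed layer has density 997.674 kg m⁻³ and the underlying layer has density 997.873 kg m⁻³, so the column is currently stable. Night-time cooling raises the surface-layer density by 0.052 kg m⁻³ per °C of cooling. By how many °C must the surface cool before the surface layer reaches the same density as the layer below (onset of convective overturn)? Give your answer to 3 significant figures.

3.83 °C

Density deficit of the surface layer: 997.873 − 997.674 = 0.199 kg m⁻³.
Required change = 0.199 / 0.052 = 3.83 °C.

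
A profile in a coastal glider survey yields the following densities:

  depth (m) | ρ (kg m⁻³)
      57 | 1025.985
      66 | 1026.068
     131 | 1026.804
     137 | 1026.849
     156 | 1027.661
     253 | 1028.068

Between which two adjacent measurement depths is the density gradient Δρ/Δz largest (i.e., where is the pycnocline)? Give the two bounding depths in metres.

137–156 m

Compute the density gradient over each adjacent pair:
  57–66 m: Δρ/Δz = 0.083/9 = 9.2 × 10⁻³ kg m⁻⁴
  66–131 m: Δρ/Δz = 0.736/65 = 0.011 kg m⁻⁴
  131–137 m: Δρ/Δz = 0.045/6 = 7.5 × 10⁻³ kg m⁻⁴
  137–156 m: Δρ/Δz = 0.812/19 = 0.043 kg m⁻⁴
  156–253 m: Δρ/Δz = 0.407/97 = 4.2 × 10⁻³ kg m⁻⁴
The largest gradient is in the 137–156 m interval — the pycnocline.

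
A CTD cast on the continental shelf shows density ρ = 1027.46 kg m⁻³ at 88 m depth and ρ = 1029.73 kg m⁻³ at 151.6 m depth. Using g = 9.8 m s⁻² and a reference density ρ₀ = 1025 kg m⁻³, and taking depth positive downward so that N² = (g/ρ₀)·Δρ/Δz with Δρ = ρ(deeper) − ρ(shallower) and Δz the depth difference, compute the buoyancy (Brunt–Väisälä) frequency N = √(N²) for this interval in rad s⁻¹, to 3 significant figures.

0.0185 rad s⁻¹

Δρ = 1029.73 − 1027.46 = 2.27 kg m⁻³ over Δz = 151.6 − 88 = 63.6 m.
N² = (9.8/1025) × (2.27/63.6) = 3.4125 × 10⁻⁴ s⁻².
N = √(3.4125 × 10⁻⁴) = 0.018473 rad s⁻¹ ≈ 0.0185 rad s⁻¹.
A positive N² confirms static stability across the interval.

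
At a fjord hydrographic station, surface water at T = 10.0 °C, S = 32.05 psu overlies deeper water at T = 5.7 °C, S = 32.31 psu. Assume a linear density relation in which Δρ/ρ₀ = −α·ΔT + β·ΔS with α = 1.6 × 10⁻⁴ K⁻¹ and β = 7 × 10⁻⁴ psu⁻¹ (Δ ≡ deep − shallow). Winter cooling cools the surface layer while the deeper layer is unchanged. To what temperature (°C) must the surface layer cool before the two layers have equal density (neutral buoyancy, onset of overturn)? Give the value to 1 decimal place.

4.6 °C

Neutral buoyancy requires Δρ = 0, i.e. −α(T_deep − T_surf′) + β(S_deep − S_surf) = 0.
T_surf′ = T_deep − (β/α)·ΔS = 5.7 − (7 × 10⁻⁴/1.6 × 10⁻⁴)·(+0.26) = 4.562 °C.
Cooling required: 10.0 − (4.562) = 5.438 °C.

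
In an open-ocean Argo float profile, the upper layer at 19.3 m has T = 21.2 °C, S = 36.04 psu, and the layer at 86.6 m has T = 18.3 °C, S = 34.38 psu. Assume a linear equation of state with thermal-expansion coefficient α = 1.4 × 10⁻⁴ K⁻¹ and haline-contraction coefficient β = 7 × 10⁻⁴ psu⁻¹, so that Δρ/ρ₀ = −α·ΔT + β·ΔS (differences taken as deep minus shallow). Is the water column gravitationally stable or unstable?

unstable

ΔT = 18.3 − 21.2 = -2.9 K and ΔS = 34.38 − 36.04 = -1.66 psu (deep − shallow).
−αΔT = 4.06 × 10⁻⁴; βΔS = -1.162 × 10⁻³; sum Δρ/ρ₀ = -7.56 × 10⁻⁴.
Δρ/ρ₀ < 0, so Δρ < 0: deeper water is lighter → statically unstable; the column would overturn.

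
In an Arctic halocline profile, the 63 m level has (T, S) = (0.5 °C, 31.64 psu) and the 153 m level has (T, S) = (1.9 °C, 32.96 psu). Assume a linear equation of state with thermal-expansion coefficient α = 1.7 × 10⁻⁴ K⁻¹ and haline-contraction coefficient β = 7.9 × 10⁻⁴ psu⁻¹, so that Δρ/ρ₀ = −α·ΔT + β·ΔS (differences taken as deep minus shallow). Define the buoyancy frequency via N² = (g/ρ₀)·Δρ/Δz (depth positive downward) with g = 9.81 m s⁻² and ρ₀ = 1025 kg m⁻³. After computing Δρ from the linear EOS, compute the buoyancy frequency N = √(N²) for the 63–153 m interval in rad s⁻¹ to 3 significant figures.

9.37 × 10⁻³ rad s⁻¹

ΔT = +1.4 K, ΔS = +1.32 psu (deep − shallow).
Δρ/ρ₀ = −αΔT + βΔS = -2.38 × 10⁻⁴ + 1.0428 × 10⁻³ = 8.048 × 10⁻⁴, so Δρ ≈ 0.8249 kg m⁻³.
N² = (g/ρ₀)·Δρ/Δz = g·(Δρ/ρ₀)/Δz = 9.81 × 8.048 × 10⁻⁴ / 90 = 8.7723 × 10⁻⁵ s⁻².
N = √(8.7723 × 10⁻⁵) = 9.3661 × 10⁻³ rad s⁻¹ ≈ 9.37 × 10⁻³ rad s⁻¹.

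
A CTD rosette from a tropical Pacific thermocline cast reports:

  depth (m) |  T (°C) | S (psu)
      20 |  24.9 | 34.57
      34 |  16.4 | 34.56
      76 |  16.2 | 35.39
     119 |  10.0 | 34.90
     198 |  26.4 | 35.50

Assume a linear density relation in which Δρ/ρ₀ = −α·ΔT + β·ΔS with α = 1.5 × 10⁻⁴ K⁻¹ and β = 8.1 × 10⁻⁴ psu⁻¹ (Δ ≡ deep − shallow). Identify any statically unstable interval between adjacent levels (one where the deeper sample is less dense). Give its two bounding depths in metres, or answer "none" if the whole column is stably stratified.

119–198 m

Evaluate Δρ/ρ₀ = −αΔT + βΔS across each adjacent pair:
  20–34 m: −αΔT+βΔS = −(1.5 × 10⁻⁴)(-8.5)+(8.1 × 10⁻⁴)(-0.01) = 1.3 × 10⁻³ → stable
  34–76 m: −αΔT+βΔS = −(1.5 × 10⁻⁴)(-0.2)+(8.1 × 10⁻⁴)(+0.83) = 7.0 × 10⁻⁴ → stable
  76–119 m: −αΔT+βΔS = −(1.5 × 10⁻⁴)(-6.2)+(8.1 × 10⁻⁴)(-0.49) = 5.3 × 10⁻⁴ → stable
  119–198 m: −αΔT+βΔS = −(1.5 × 10⁻⁴)(+16.4)+(8.1 × 10⁻⁴)(+0.60) = -2.0 × 10⁻³ → UNSTABLE
The 119–198 m interval has Δρ < 0: lighter water underlies denser water.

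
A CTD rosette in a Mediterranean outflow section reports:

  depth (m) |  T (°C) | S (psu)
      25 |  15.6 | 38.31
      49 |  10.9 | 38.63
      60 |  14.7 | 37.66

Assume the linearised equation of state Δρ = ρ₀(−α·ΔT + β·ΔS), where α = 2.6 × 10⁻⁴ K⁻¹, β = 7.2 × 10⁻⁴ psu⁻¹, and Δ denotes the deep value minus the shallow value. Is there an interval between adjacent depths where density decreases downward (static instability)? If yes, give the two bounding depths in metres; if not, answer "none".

Evaluate Δρ/ρ₀ = −αΔT + βΔS across each adjacent pair:
  25–49 m: −αΔT+βΔS = −(2.6 × 10⁻⁴)(-4.7)+(7.2 × 10⁻⁴)(+0.32) = 1.5 × 10⁻³ → stable
  49–60 m: −αΔT+βΔS = −(2.6 × 10⁻⁴)(+3.8)+(7.2 × 10⁻⁴)(-0.97) = -1.7 × 10⁻³ → UNSTABLE
The 49–60 m interval has Δρ < 0: lighter water underlies denser water.

49–60 m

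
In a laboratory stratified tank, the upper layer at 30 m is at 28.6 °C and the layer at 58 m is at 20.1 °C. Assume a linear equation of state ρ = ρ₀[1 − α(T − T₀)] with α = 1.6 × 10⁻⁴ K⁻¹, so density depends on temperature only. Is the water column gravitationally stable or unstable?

ΔT = 20.1 − 28.6 = -8.5 K, so Δρ/ρ₀ = −αΔT = 1.36 × 10⁻³.
Δρ/ρ₀ > 0, so Δρ > 0: deeper water is denser → statically stable.

stable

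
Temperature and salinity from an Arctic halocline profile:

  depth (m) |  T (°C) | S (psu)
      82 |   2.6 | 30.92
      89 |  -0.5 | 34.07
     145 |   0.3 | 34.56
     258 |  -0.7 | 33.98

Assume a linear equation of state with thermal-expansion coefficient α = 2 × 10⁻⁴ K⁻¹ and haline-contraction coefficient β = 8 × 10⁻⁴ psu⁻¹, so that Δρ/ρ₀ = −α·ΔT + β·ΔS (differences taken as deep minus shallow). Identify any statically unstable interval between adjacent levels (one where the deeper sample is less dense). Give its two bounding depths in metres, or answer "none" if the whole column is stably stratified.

145–258 m

Evaluate Δρ/ρ₀ = −αΔT + βΔS across each adjacent pair:
  82–89 m: −αΔT+βΔS = −(2 × 10⁻⁴)(-3.1)+(8 × 10⁻⁴)(+3.15) = 3.1 × 10⁻³ → stable
  89–145 m: −αΔT+βΔS = −(2 × 10⁻⁴)(+0.8)+(8 × 10⁻⁴)(+0.49) = 2.3 × 10⁻⁴ → stable
  145–258 m: −αΔT+βΔS = −(2 × 10⁻⁴)(-1.0)+(8 × 10⁻⁴)(-0.58) = -2.6 × 10⁻⁴ → UNSTABLE
The 145–258 m interval has Δρ < 0: lighter water underlies denser water.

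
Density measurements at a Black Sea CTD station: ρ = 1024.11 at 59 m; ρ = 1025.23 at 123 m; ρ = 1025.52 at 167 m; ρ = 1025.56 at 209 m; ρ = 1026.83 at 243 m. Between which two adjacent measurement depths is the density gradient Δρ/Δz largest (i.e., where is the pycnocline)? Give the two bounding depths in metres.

209–243 m

Compute the density gradient over each adjacent pair:
  59–123 m: Δρ/Δz = 1.12/64 = 0.018 kg m⁻⁴
  123–167 m: Δρ/Δz = 0.29/44 = 6.6 × 10⁻³ kg m⁻⁴
  167–209 m: Δρ/Δz = 0.04/42 = 9.5 × 10⁻⁴ kg m⁻⁴
  209–243 m: Δρ/Δz = 1.27/34 = 0.037 kg m⁻⁴
The largest gradient is in the 209–243 m interval — the pycnocline.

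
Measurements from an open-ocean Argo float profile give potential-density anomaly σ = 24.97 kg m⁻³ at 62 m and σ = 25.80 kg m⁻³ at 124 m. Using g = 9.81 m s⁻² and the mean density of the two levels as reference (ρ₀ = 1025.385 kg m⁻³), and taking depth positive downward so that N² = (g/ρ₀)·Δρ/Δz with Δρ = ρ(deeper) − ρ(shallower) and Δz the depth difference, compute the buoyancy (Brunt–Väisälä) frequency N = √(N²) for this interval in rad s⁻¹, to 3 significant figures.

Δρ = 1025.80 − 1024.97 = 0.83 kg m⁻³ over Δz = 124 − 62 = 62 m.
N² = (9.81/1025.385) × (0.83/62) = 1.2808 × 10⁻⁴ s⁻².
N = √(1.2808 × 10⁻⁴) = 0.011317 rad s⁻¹ ≈ 0.0113 rad s⁻¹.

0.0113 rad s⁻¹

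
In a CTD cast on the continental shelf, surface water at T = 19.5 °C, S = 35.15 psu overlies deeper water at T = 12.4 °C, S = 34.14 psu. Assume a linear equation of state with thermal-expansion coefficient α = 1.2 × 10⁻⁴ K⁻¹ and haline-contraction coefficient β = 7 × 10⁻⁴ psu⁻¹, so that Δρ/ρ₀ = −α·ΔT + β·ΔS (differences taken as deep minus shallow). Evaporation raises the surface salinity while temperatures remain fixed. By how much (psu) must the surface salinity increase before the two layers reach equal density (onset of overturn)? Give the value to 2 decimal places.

Neutral buoyancy requires −α(T_deep − T_surf) + β(S_deep − S_surf′) = 0.
S_surf′ = S_deep − (α/β)·ΔT = 34.14 − (1.2 × 10⁻⁴/7 × 10⁻⁴)·(-7.1) = 35.3571 psu.
Increase required: 35.3571 − 35.15 = 0.2071 psu.

0.21 psu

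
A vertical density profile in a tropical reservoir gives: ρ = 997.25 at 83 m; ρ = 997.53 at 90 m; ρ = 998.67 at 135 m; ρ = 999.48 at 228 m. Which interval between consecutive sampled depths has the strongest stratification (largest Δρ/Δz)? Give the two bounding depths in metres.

Compute the density gradient over each adjacent pair:
  83–90 m: Δρ/Δz = 0.28/7 = 0.040 kg m⁻⁴
  90–135 m: Δρ/Δz = 1.14/45 = 0.025 kg m⁻⁴
  135–228 m: Δρ/Δz = 0.81/93 = 8.7 × 10⁻³ kg m⁻⁴
The largest gradient is in the 83–90 m interval — the pycnocline.

83–90 m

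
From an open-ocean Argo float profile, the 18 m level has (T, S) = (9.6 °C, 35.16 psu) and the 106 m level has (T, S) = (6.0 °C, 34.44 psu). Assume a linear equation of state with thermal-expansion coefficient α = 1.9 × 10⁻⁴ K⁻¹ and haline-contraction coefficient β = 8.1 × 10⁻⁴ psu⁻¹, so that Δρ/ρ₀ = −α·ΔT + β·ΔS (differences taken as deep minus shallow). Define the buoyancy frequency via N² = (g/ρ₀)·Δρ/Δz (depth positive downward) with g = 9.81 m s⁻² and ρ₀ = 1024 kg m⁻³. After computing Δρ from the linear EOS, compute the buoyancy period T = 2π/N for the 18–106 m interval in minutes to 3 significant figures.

ΔT = -3.6 K, ΔS = -0.72 psu (deep − shallow).
Δρ/ρ₀ = −αΔT + βΔS = 6.84 × 10⁻⁴ − 5.832 × 10⁻⁴ = 1.008 × 10⁻⁴, so Δρ ≈ 0.1032 kg m⁻³.
N² = (g/ρ₀)·Δρ/Δz = g·(Δρ/ρ₀)/Δz = 9.81 × 1.008 × 10⁻⁴ / 88 = 1.1237 × 10⁻⁵ s⁻².
N = √(1.1237 × 10⁻⁵) = 3.3522 × 10⁻³ rad s⁻¹ → T = 2π/N = 1.8743 × 10³ s = 31.238 min ≈ 31.2 min.

31.2 min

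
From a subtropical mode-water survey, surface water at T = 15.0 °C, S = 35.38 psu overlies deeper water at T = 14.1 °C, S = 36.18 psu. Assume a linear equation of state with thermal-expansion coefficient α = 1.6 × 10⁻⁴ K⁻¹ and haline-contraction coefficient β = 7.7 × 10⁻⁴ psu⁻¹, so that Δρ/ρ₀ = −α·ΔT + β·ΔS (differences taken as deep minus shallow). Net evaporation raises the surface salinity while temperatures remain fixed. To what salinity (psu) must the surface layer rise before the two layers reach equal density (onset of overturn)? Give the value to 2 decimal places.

Neutral buoyancy requires −α(T_deep − T_surf) + β(S_deep − S_surf′) = 0.
S_surf′ = S_deep − (α/β)·ΔT = 36.18 − (1.6 × 10⁻⁴/7.7 × 10⁻⁴)·(-0.9) = 36.3670 psu.
Increase required: 36.3670 − 35.38 = 0.9870 psu.

36.37 psu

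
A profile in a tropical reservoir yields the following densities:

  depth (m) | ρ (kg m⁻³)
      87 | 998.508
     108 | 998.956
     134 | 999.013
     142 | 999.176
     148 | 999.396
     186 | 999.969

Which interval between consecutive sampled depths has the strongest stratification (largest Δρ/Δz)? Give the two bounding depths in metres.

142–148 m

Compute the density gradient over each adjacent pair:
  87–108 m: Δρ/Δz = 0.448/21 = 0.021 kg m⁻⁴
  108–134 m: Δρ/Δz = 0.057/26 = 2.2 × 10⁻³ kg m⁻⁴
  134–142 m: Δρ/Δz = 0.163/8 = 0.020 kg m⁻⁴
  142–148 m: Δρ/Δz = 0.220/6 = 0.037 kg m⁻⁴
  148–186 m: Δρ/Δz = 0.573/38 = 0.015 kg m⁻⁴
The largest gradient is in the 142–148 m interval — the pycnocline.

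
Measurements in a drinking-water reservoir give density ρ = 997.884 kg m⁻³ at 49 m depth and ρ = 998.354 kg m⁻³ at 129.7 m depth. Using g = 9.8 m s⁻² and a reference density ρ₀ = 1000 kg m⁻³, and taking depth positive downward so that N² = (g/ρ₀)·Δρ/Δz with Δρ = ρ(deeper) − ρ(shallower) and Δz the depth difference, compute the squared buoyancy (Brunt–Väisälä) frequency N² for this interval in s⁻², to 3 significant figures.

5.71 × 10⁻⁵ s⁻²

Δρ = 998.354 − 997.884 = 0.470 kg m⁻³ over Δz = 129.7 − 49 = 80.7 m.
N² = (9.8/1000) × (0.470/80.7) = 5.7076 × 10⁻⁵ s⁻² ≈ 5.71 × 10⁻⁵ s⁻².
N² > 0, so the interval is statically stable.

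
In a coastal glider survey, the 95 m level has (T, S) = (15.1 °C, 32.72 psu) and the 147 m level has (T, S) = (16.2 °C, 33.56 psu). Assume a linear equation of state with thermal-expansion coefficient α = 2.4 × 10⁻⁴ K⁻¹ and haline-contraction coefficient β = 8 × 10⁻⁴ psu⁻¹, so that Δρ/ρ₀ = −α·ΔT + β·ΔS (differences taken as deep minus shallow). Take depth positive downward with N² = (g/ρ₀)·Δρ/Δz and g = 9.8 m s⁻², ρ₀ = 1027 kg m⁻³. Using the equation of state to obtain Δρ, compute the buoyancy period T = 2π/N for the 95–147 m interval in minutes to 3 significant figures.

11.9 min

ΔT = +1.1 K, ΔS = +0.84 psu (deep − shallow).
Δρ/ρ₀ = −αΔT + βΔS = -2.64 × 10⁻⁴ + 6.72 × 10⁻⁴ = 4.08 × 10⁻⁴, so Δρ ≈ 0.4190 kg m⁻³.
N² = (g/ρ₀)·Δρ/Δz = g·(Δρ/ρ₀)/Δz = 9.8 × 4.08 × 10⁻⁴ / 52 = 7.6892 × 10⁻⁵ s⁻².
N = √(7.6892 × 10⁻⁵) = 8.7688 × 10⁻³ rad s⁻¹ → T = 2π/N = 716.54 s = 11.942 min ≈ 11.9 min.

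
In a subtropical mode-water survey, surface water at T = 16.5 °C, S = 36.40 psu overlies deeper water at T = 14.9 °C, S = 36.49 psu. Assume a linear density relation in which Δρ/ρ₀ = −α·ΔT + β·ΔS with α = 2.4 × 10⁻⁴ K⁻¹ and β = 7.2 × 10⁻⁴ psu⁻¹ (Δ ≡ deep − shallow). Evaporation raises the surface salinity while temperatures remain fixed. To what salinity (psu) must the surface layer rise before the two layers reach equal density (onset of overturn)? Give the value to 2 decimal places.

Neutral buoyancy requires −α(T_deep − T_surf) + β(S_deep − S_surf′) = 0.
S_surf′ = S_deep − (α/β)·ΔT = 36.49 − (2.4 × 10⁻⁴/7.2 × 10⁻⁴)·(-1.6) = 37.0233 psu.
Increase required: 37.0233 − 36.40 = 0.6233 psu.

37.02 psu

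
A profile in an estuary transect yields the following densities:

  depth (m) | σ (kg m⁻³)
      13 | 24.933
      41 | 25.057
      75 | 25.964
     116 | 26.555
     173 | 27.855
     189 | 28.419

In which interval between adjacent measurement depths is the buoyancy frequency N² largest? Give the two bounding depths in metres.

173–189 m

Compute the density gradient over each adjacent pair:
  13–41 m: Δρ/Δz = 0.124/28 = 4.4 × 10⁻³ kg m⁻⁴
  41–75 m: Δρ/Δz = 0.907/34 = 0.027 kg m⁻⁴
  75–116 m: Δρ/Δz = 0.591/41 = 0.014 kg m⁻⁴
  116–173 m: Δρ/Δz = 1.300/57 = 0.023 kg m⁻⁴
  173–189 m: Δρ/Δz = 0.564/16 = 0.035 kg m⁻⁴
The largest gradient is in the 173–189 m interval — the pycnocline.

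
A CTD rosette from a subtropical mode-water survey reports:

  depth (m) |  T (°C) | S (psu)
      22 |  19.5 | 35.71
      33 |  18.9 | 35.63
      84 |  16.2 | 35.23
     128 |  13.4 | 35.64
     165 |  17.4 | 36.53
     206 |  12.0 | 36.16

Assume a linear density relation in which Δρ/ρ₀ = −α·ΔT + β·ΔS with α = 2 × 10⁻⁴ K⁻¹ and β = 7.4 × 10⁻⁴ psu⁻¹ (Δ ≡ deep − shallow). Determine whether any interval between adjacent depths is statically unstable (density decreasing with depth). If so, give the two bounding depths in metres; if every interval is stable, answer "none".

Evaluate Δρ/ρ₀ = −αΔT + βΔS across each adjacent pair:
  22–33 m: −αΔT+βΔS = −(2 × 10⁻⁴)(-0.6)+(7.4 × 10⁻⁴)(-0.08) = 6.1 × 10⁻⁵ → stable
  33–84 m: −αΔT+βΔS = −(2 × 10⁻⁴)(-2.7)+(7.4 × 10⁻⁴)(-0.40) = 2.4 × 10⁻⁴ → stable
  84–128 m: −αΔT+βΔS = −(2 × 10⁻⁴)(-2.8)+(7.4 × 10⁻⁴)(+0.41) = 8.6 × 10⁻⁴ → stable
  128–165 m: −αΔT+βΔS = −(2 × 10⁻⁴)(+4.0)+(7.4 × 10⁻⁴)(+0.89) = -1.4 × 10⁻⁴ → UNSTABLE
  165–206 m: −αΔT+βΔS = −(2 × 10⁻⁴)(-5.4)+(7.4 × 10⁻⁴)(-0.37) = 8.1 × 10⁻⁴ → stable
The 128–165 m interval has Δρ < 0: lighter water underlies denser water.

128–165 m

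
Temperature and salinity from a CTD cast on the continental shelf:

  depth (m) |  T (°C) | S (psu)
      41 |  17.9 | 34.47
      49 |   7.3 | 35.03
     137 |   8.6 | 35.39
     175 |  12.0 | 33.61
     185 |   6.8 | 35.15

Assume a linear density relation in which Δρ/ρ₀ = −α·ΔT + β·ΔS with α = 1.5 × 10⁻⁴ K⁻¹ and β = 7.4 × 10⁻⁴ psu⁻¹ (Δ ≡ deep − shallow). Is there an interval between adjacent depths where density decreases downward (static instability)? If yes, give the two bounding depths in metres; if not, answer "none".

137–175 m

Evaluate Δρ/ρ₀ = −αΔT + βΔS across each adjacent pair:
  41–49 m: −αΔT+βΔS = −(1.5 × 10⁻⁴)(-10.6)+(7.4 × 10⁻⁴)(+0.56) = 2.0 × 10⁻³ → stable
  49–137 m: −αΔT+βΔS = −(1.5 × 10⁻⁴)(+1.3)+(7.4 × 10⁻⁴)(+0.36) = 7.1 × 10⁻⁵ → stable
  137–175 m: −αΔT+βΔS = −(1.5 × 10⁻⁴)(+3.4)+(7.4 × 10⁻⁴)(-1.78) = -1.8 × 10⁻³ → UNSTABLE
  175–185 m: −αΔT+βΔS = −(1.5 × 10⁻⁴)(-5.2)+(7.4 × 10⁻⁴)(+1.54) = 1.9 × 10⁻³ → stable
The 137–175 m interval has Δρ < 0: lighter water underlies denser water.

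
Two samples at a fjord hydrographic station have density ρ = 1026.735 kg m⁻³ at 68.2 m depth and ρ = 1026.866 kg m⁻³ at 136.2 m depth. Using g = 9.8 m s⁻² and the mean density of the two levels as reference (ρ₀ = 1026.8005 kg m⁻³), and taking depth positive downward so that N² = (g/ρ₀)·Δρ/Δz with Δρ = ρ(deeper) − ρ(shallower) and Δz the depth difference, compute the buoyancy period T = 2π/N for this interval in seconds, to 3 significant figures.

1.47 × 10³ s

Δρ = 1026.866 − 1026.735 = 0.131 kg m⁻³ over Δz = 136.2 − 68.2 = 68 m.
N² = (9.8/1026.8005) × (0.131/68) = 1.8387 × 10⁻⁵ s⁻².
N = √(1.8387 × 10⁻⁵) = 4.2880 × 10⁻³ rad s⁻¹, so T = 2π/N = 1.4653 × 10³ s ≈ 1.47 × 10³ s.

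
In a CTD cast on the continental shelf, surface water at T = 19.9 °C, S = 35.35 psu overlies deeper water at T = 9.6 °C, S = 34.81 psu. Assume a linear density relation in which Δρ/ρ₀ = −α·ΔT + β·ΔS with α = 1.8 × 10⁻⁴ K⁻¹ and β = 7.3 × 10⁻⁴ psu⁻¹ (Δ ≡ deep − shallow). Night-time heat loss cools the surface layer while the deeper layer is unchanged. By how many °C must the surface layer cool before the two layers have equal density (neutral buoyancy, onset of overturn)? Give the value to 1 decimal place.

8.1 °C

Neutral buoyancy requires Δρ = 0, i.e. −α(T_deep − T_surf′) + β(S_deep − S_surf) = 0.
T_surf′ = T_deep − (β/α)·ΔS = 9.6 − (7.3 × 10⁻⁴/1.8 × 10⁻⁴)·(-0.54) = 11.790 °C.
Cooling required: 19.9 − (11.790) = 8.110 °C.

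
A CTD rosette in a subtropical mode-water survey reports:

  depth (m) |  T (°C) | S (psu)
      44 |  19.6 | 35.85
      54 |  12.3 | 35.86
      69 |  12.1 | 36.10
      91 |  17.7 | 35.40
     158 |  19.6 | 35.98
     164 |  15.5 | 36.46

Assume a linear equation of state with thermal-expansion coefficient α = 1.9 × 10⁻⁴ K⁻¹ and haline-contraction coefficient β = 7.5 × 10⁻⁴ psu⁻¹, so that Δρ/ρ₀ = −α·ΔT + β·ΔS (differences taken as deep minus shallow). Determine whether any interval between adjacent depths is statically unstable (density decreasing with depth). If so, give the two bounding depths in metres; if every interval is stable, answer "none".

69–91 m

Evaluate Δρ/ρ₀ = −αΔT + βΔS across each adjacent pair:
  44–54 m: −αΔT+βΔS = −(1.9 × 10⁻⁴)(-7.3)+(7.5 × 10⁻⁴)(+0.01) = 1.4 × 10⁻³ → stable
  54–69 m: −αΔT+βΔS = −(1.9 × 10⁻⁴)(-0.2)+(7.5 × 10⁻⁴)(+0.24) = 2.2 × 10⁻⁴ → stable
  69–91 m: −αΔT+βΔS = −(1.9 × 10⁻⁴)(+5.6)+(7.5 × 10⁻⁴)(-0.70) = -1.6 × 10⁻³ → UNSTABLE
  91–158 m: −αΔT+βΔS = −(1.9 × 10⁻⁴)(+1.9)+(7.5 × 10⁻⁴)(+0.58) = 7.4 × 10⁻⁵ → stable
  158–164 m: −αΔT+βΔS = −(1.9 × 10⁻⁴)(-4.1)+(7.5 × 10⁻⁴)(+0.48) = 1.1 × 10⁻³ → stable
The 69–91 m interval has Δρ < 0: lighter water underlies denser water.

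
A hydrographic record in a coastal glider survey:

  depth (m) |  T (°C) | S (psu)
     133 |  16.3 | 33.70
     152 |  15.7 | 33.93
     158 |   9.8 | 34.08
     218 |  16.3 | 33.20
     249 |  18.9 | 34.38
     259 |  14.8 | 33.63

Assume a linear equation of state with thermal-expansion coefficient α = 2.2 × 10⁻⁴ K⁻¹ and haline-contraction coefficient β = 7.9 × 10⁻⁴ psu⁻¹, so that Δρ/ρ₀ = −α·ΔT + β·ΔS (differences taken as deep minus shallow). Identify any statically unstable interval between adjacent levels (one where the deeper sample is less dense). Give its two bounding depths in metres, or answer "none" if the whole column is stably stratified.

158–218 m

Evaluate Δρ/ρ₀ = −αΔT + βΔS across each adjacent pair:
  133–152 m: −αΔT+βΔS = −(2.2 × 10⁻⁴)(-0.6)+(7.9 × 10⁻⁴)(+0.23) = 3.1 × 10⁻⁴ → stable
  152–158 m: −αΔT+βΔS = −(2.2 × 10⁻⁴)(-5.9)+(7.9 × 10⁻⁴)(+0.15) = 1.4 × 10⁻³ → stable
  158–218 m: −αΔT+βΔS = −(2.2 × 10⁻⁴)(+6.5)+(7.9 × 10⁻⁴)(-0.88) = -2.1 × 10⁻³ → UNSTABLE
  218–249 m: −αΔT+βΔS = −(2.2 × 10⁻⁴)(+2.6)+(7.9 × 10⁻⁴)(+1.18) = 3.6 × 10⁻⁴ → stable
  249–259 m: −αΔT+βΔS = −(2.2 × 10⁻⁴)(-4.1)+(7.9 × 10⁻⁴)(-0.75) = 3.1 × 10⁻⁴ → stable
The 158–218 m interval has Δρ < 0: lighter water underlies denser water.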